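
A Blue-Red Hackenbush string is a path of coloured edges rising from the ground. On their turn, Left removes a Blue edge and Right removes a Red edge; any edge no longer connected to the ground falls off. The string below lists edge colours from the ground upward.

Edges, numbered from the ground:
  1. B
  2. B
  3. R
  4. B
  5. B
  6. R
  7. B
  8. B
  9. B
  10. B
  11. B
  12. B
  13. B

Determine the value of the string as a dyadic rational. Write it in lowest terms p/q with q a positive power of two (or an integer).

step 1: add B to get B; options L={ 0 } R={ ∅ } -> 1
step 2: add B to get BB; options L={ 0 1 } R={ ∅ } -> 2
step 3: add R to get BBR; options L={ 0 1 } R={ 2 } -> 3/2
step 4: add B to get BBRB; options L={ 0 1 3/2 } R={ 2 } -> 7/4
step 5: add B to get BBRBB; options L={ 0 1 3/2 7/4 } R={ 2 } -> 15/8
step 6: add R to get BBRBBR; options L={ 0 1 3/2 7/4 } R={ 15/8 2 } -> 29/16
step 7: add B to get BBRBBRB; options L={ 0 1 3/2 7/4 29/16 } R={ 15/8 2 } -> 59/32
step 8: add B to get BBRBBRBB; options L={ 0 1 3/2 7/4 29/16 59/32 } R={ 15/8 2 } -> 119/64
step 9: add B to get BBRBBRBBB; options L={ 0 1 3/2 7/4 29/16 59/32 119/64 } R={ 15/8 2 } -> 239/128
step 10: add B to get BBRBBRBBBB; options L={ 0 1 3/2 7/4 29/16 59/32 119/64 239/128 } R={ 15/8 2 } -> 479/256
step 11: add B to get BBRBBRBBBBB; options L={ 0 1 3/2 7/4 29/16 59/32 119/64 239/128 479/256 } R={ 15/8 2 } -> 959/512
step 12: add B to get BBRBBRBBBBBB; options L={ 0 1 3/2 7/4 29/16 59/32 119/64 239/128 479/256 959/512 } R={ 15/8 2 } -> 1919/1024
step 13: add B to get BBRBBRBBBBBBB; options L={ 0 1 3/2 7/4 29/16 59/32 119/64 239/128 479/256 959/512 1919/1024 } R={ 15/8 2 } -> 3839/2048

3839/2048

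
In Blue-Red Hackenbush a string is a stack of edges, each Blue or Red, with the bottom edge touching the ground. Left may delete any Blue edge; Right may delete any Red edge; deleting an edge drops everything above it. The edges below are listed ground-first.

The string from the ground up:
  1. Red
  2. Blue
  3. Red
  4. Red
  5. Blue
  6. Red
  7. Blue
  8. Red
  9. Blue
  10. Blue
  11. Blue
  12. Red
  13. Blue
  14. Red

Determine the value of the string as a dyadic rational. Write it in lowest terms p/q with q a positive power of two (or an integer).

-6795/8192

g_1 [R]  L=[—]  R=[0]  so -1
g_2 [RB]  L=[-1]  R=[0]  so -1/2
g_3 [RBR]  L=[-1]  R=[-1/2, 0]  so -3/4
g_4 [RBRR]  L=[-1]  R=[-3/4, -1/2, 0]  so -7/8
g_5 [RBRRB]  L=[-1, -7/8]  R=[-3/4, -1/2, 0]  so -13/16
g_6 [RBRRBR]  L=[-1, -7/8]  R=[-13/16, -3/4, -1/2, 0]  so -27/32
g_7 [RBRRBRB]  L=[-1, -7/8, -27/32]  R=[-13/16, -3/4, -1/2, 0]  so -53/64
g_8 [RBRRBRBR]  L=[-1, -7/8, -27/32]  R=[-53/64, -13/16, -3/4, -1/2, 0]  so -107/128
g_9 [RBRRBRBRB]  L=[-1, -7/8, -27/32, -107/128]  R=[-53/64, -13/16, -3/4, -1/2, 0]  so -213/256
g_10 [RBRRBRBRBB]  L=[-1, -7/8, -27/32, -107/128, -213/256]  R=[-53/64, -13/16, -3/4, -1/2, 0]  so -425/512
g_11 [RBRRBRBRBBB]  L=[-1, -7/8, -27/32, -107/128, -213/256, -425/512]  R=[-53/64, -13/16, -3/4, -1/2, 0]  so -849/1024
g_12 [RBRRBRBRBBBR]  L=[-1, -7/8, -27/32, -107/128, -213/256, -425/512]  R=[-849/1024, -53/64, -13/16, -3/4, -1/2, 0]  so -1699/2048
g_13 [RBRRBRBRBBBRB]  L=[-1, -7/8, -27/32, -107/128, -213/256, -425/512, -1699/2048]  R=[-849/1024, -53/64, -13/16, -3/4, -1/2, 0]  so -3397/4096
g_14 [RBRRBRBRBBBRBR]  L=[-1, -7/8, -27/32, -107/128, -213/256, -425/512, -1699/2048]  R=[-3397/4096, -849/1024, -53/64, -13/16, -3/4, -1/2, 0]  so -6795/8192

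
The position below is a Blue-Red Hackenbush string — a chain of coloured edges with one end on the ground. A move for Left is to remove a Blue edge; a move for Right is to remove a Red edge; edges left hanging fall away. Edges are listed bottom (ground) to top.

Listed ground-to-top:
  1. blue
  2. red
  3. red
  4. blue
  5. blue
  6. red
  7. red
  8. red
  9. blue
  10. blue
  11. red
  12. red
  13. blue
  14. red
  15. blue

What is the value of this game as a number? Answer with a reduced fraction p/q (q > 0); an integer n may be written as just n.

6347/16384

v(b) = { 0 | — } -> 1
v(br) = { 0 | 1 } -> 1/2
v(brr) = { 0 | 1/2,1 } -> 1/4
v(brrb) = { 0,1/4 | 1/2,1 } -> 3/8
v(brrbb) = { 0,1/4,3/8 | 1/2,1 } -> 7/16
v(brrbbr) = { 0,1/4,3/8 | 7/16,1/2,1 } -> 13/32
v(brrbbrr) = { 0,1/4,3/8 | 13/32,7/16,1/2,1 } -> 25/64
v(brrbbrrr) = { 0,1/4,3/8 | 25/64,13/32,7/16,1/2,1 } -> 49/128
v(brrbbrrrb) = { 0,1/4,3/8,49/128 | 25/64,13/32,7/16,1/2,1 } -> 99/256
v(brrbbrrrbb) = { 0,1/4,3/8,49/128,99/256 | 25/64,13/32,7/16,1/2,1 } -> 199/512
v(brrbbrrrbbr) = { 0,1/4,3/8,49/128,99/256 | 199/512,25/64,13/32,7/16,1/2,1 } -> 397/1024
v(brrbbrrrbbrr) = { 0,1/4,3/8,49/128,99/256 | 397/1024,199/512,25/64,13/32,7/16,1/2,1 } -> 793/2048
v(brrbbrrrbbrrb) = { 0,1/4,3/8,49/128,99/256,793/2048 | 397/1024,199/512,25/64,13/32,7/16,1/2,1 } -> 1587/4096
v(brrbbrrrbbrrbr) = { 0,1/4,3/8,49/128,99/256,793/2048 | 1587/4096,397/1024,199/512,25/64,13/32,7/16,1/2,1 } -> 3173/8192
v(brrbbrrrbbrrbrb) = { 0,1/4,3/8,49/128,99/256,793/2048,3173/8192 | 1587/4096,397/1024,199/512,25/64,13/32,7/16,1/2,1 } -> 6347/16384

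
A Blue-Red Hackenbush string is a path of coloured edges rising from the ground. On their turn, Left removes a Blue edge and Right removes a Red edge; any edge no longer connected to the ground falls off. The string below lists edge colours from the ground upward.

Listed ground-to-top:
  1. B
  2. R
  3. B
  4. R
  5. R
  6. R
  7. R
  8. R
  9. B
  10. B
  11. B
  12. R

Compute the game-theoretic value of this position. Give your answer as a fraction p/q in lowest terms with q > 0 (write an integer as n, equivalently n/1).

1053/2048

Recurse on prefixes of the 12-edge string B R B R R R R R B B B R:
val_1 [B]  L=[0]  R=[∅]  — 1
val_2 [BR]  L=[0]  R=[1]  — 1/2
val_3 [BRB]  L=[0; 1/2]  R=[1]  — 3/4
val_4 [BRBR]  L=[0; 1/2]  R=[3/4; 1]  — 5/8
val_5 [BRBRR]  L=[0; 1/2]  R=[5/8; 3/4; 1]  — 9/16
val_6 [BRBRRR]  L=[0; 1/2]  R=[9/16; 5/8; 3/4; 1]  — 17/32
val_7 [BRBRRRR]  L=[0; 1/2]  R=[17/32; 9/16; 5/8; 3/4; 1]  — 33/64
val_8 [BRBRRRRR]  L=[0; 1/2]  R=[33/64; 17/32; 9/16; 5/8; 3/4; 1]  — 65/128
val_9 [BRBRRRRRB]  L=[0; 1/2; 65/128]  R=[33/64; 17/32; 9/16; 5/8; 3/4; 1]  — 131/256
val_10 [BRBRRRRRBB]  L=[0; 1/2; 65/128; 131/256]  R=[33/64; 17/32; 9/16; 5/8; 3/4; 1]  — 263/512
val_11 [BRBRRRRRBBB]  L=[0; 1/2; 65/128; 131/256; 263/512]  R=[33/64; 17/32; 9/16; 5/8; 3/4; 1]  — 527/1024
val_12 [BRBRRRRRBBBR]  L=[0; 1/2; 65/128; 131/256; 263/512]  R=[527/1024; 33/64; 17/32; 9/16; 5/8; 3/4; 1]  — 1053/2048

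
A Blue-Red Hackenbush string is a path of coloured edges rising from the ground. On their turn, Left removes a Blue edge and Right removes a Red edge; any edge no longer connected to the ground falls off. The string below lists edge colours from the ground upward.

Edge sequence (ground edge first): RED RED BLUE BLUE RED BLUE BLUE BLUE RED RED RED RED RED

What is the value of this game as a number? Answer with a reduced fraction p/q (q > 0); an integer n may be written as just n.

-2623/2048

Prefix values for RED RED BLUE BLUE RED BLUE BLUE BLUE RED RED RED RED RED via {L|R} + simplicity:
g(R) = { ∅ | 0 } ⇒ -1
g(RR) = { ∅ | -1; 0 } ⇒ -2
g(RRB) = { -2 | -1; 0 } ⇒ -3/2
g(RRBB) = { -2; -3/2 | -1; 0 } ⇒ -5/4
g(RRBBR) = { -2; -3/2 | -5/4; -1; 0 } ⇒ -11/8
g(RRBBRB) = { -2; -3/2; -11/8 | -5/4; -1; 0 } ⇒ -21/16
g(RRBBRBB) = { -2; -3/2; -11/8; -21/16 | -5/4; -1; 0 } ⇒ -41/32
g(RRBBRBBB) = { -2; -3/2; -11/8; -21/16; -41/32 | -5/4; -1; 0 } ⇒ -81/64
g(RRBBRBBBR) = { -2; -3/2; -11/8; -21/16; -41/32 | -81/64; -5/4; -1; 0 } ⇒ -163/128
g(RRBBRBBBRR) = { -2; -3/2; -11/8; -21/16; -41/32 | -163/128; -81/64; -5/4; -1; 0 } ⇒ -327/256
g(RRBBRBBBRRR) = { -2; -3/2; -11/8; -21/16; -41/32 | -327/256; -163/128; -81/64; -5/4; -1; 0 } ⇒ -655/512
g(RRBBRBBBRRRR) = { -2; -3/2; -11/8; -21/16; -41/32 | -655/512; -327/256; -163/128; -81/64; -5/4; -1; 0 } ⇒ -1311/1024
g(RRBBRBBBRRRRR) = { -2; -3/2; -11/8; -21/16; -41/32 | -1311/1024; -655/512; -327/256; -163/128; -81/64; -5/4; -1; 0 } ⇒ -2623/2048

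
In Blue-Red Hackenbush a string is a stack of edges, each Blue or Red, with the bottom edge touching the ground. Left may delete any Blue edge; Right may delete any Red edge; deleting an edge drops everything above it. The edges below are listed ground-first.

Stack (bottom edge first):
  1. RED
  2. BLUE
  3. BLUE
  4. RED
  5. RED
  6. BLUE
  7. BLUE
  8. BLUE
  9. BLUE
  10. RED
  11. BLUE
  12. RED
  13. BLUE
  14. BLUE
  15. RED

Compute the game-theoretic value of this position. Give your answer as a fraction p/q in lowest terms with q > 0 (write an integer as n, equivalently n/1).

-6227/16384

Prefix values for RED BLUE BLUE RED RED BLUE BLUE BLUE BLUE RED BLUE RED BLUE BLUE RED via {L|R} + simplicity:
G_1 [R]  L=[]  R=[0]  -> -1
G_2 [RB]  L=[-1]  R=[0]  -> -1/2
G_3 [RBB]  L=[-1 -1/2]  R=[0]  -> -1/4
G_4 [RBBR]  L=[-1 -1/2]  R=[-1/4 0]  -> -3/8
G_5 [RBBRR]  L=[-1 -1/2]  R=[-3/8 -1/4 0]  -> -7/16
G_6 [RBBRRB]  L=[-1 -1/2 -7/16]  R=[-3/8 -1/4 0]  -> -13/32
G_7 [RBBRRBB]  L=[-1 -1/2 -7/16 -13/32]  R=[-3/8 -1/4 0]  -> -25/64
G_8 [RBBRRBBB]  L=[-1 -1/2 -7/16 -13/32 -25/64]  R=[-3/8 -1/4 0]  -> -49/128
G_9 [RBBRRBBBB]  L=[-1 -1/2 -7/16 -13/32 -25/64 -49/128]  R=[-3/8 -1/4 0]  -> -97/256
G_10 [RBBRRBBBBR]  L=[-1 -1/2 -7/16 -13/32 -25/64 -49/128]  R=[-97/256 -3/8 -1/4 0]  -> -195/512
G_11 [RBBRRBBBBRB]  L=[-1 -1/2 -7/16 -13/32 -25/64 -49/128 -195/512]  R=[-97/256 -3/8 -1/4 0]  -> -389/1024
G_12 [RBBRRBBBBRBR]  L=[-1 -1/2 -7/16 -13/32 -25/64 -49/128 -195/512]  R=[-389/1024 -97/256 -3/8 -1/4 0]  -> -779/2048
G_13 [RBBRRBBBBRBRB]  L=[-1 -1/2 -7/16 -13/32 -25/64 -49/128 -195/512 -779/2048]  R=[-389/1024 -97/256 -3/8 -1/4 0]  -> -1557/4096
G_14 [RBBRRBBBBRBRBB]  L=[-1 -1/2 -7/16 -13/32 -25/64 -49/128 -195/512 -779/2048 -1557/4096]  R=[-389/1024 -97/256 -3/8 -1/4 0]  -> -3113/8192
G_15 [RBBRRBBBBRBRBBR]  L=[-1 -1/2 -7/16 -13/32 -25/64 -49/128 -195/512 -779/2048 -1557/4096]  R=[-3113/8192 -389/1024 -97/256 -3/8 -1/4 0]  -> -6227/16384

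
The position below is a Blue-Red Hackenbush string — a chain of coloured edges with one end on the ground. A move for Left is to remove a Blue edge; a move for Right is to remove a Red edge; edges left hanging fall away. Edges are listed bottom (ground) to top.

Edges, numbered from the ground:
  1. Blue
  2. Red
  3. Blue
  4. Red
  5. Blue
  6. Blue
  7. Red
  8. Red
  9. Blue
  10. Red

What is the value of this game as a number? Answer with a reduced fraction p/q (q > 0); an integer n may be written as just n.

Recurse on prefixes of the 10-edge string Blue Red Blue Red Blue Blue Red Red Blue Red:
value(B) = { 0 | ∅ } → 1
value(BR) = { 0 | 1 } → 1/2
value(BRB) = { 0, 1/2 | 1 } → 3/4
value(BRBR) = { 0, 1/2 | 3/4, 1 } → 5/8
value(BRBRB) = { 0, 1/2, 5/8 | 3/4, 1 } → 11/16
value(BRBRBB) = { 0, 1/2, 5/8, 11/16 | 3/4, 1 } → 23/32
value(BRBRBBR) = { 0, 1/2, 5/8, 11/16 | 23/32, 3/4, 1 } → 45/64
value(BRBRBBRR) = { 0, 1/2, 5/8, 11/16 | 45/64, 23/32, 3/4, 1 } → 89/128
value(BRBRBBRRB) = { 0, 1/2, 5/8, 11/16, 89/128 | 45/64, 23/32, 3/4, 1 } → 179/256
value(BRBRBBRRBR) = { 0, 1/2, 5/8, 11/16, 89/128 | 179/256, 45/64, 23/32, 3/4, 1 } → 357/512

357/512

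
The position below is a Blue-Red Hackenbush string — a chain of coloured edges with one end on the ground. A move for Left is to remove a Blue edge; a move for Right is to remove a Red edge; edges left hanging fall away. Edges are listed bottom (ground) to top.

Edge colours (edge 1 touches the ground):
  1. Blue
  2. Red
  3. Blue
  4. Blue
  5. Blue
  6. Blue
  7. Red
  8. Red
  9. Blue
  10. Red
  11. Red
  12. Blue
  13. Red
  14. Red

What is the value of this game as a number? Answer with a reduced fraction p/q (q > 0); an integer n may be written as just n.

val(B) = { 0 | · } ⇒ 1
val(BR) = { 0 | 1 } ⇒ 1/2
val(BRB) = { 0; 1/2 | 1 } ⇒ 3/4
val(BRBB) = { 0; 1/2; 3/4 | 1 } ⇒ 7/8
val(BRBBB) = { 0; 1/2; 3/4; 7/8 | 1 } ⇒ 15/16
val(BRBBBB) = { 0; 1/2; 3/4; 7/8; 15/16 | 1 } ⇒ 31/32
val(BRBBBBR) = { 0; 1/2; 3/4; 7/8; 15/16 | 31/32; 1 } ⇒ 61/64
val(BRBBBBRR) = { 0; 1/2; 3/4; 7/8; 15/16 | 61/64; 31/32; 1 } ⇒ 121/128
val(BRBBBBRRB) = { 0; 1/2; 3/4; 7/8; 15/16; 121/128 | 61/64; 31/32; 1 } ⇒ 243/256
val(BRBBBBRRBR) = { 0; 1/2; 3/4; 7/8; 15/16; 121/128 | 243/256; 61/64; 31/32; 1 } ⇒ 485/512
val(BRBBBBRRBRR) = { 0; 1/2; 3/4; 7/8; 15/16; 121/128 | 485/512; 243/256; 61/64; 31/32; 1 } ⇒ 969/1024
val(BRBBBBRRBRRB) = { 0; 1/2; 3/4; 7/8; 15/16; 121/128; 969/1024 | 485/512; 243/256; 61/64; 31/32; 1 } ⇒ 1939/2048
val(BRBBBBRRBRRBR) = { 0; 1/2; 3/4; 7/8; 15/16; 121/128; 969/1024 | 1939/2048; 485/512; 243/256; 61/64; 31/32; 1 } ⇒ 3877/4096
val(BRBBBBRRBRRBRR) = { 0; 1/2; 3/4; 7/8; 15/16; 121/128; 969/1024 | 3877/4096; 1939/2048; 485/512; 243/256; 61/64; 31/32; 1 } ⇒ 7753/8192

7753/8192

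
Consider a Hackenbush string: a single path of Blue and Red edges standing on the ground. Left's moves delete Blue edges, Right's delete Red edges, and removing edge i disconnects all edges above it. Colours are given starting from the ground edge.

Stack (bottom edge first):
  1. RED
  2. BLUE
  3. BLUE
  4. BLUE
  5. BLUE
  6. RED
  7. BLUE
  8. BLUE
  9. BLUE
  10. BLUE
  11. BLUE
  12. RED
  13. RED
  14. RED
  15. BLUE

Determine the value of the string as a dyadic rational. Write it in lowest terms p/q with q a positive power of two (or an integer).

-1053/16384

step 1: add RED to get R; options L={ (no moves) } R={ 0 } => -1
step 2: add BLUE to get RB; options L={ -1 } R={ 0 } => -1/2
step 3: add BLUE to get RBB; options L={ -1,-1/2 } R={ 0 } => -1/4
step 4: add BLUE to get RBBB; options L={ -1,-1/2,-1/4 } R={ 0 } => -1/8
step 5: add BLUE to get RBBBB; options L={ -1,-1/2,-1/4,-1/8 } R={ 0 } => -1/16
step 6: add RED to get RBBBBR; options L={ -1,-1/2,-1/4,-1/8 } R={ -1/16,0 } => -3/32
step 7: add BLUE to get RBBBBRB; options L={ -1,-1/2,-1/4,-1/8,-3/32 } R={ -1/16,0 } => -5/64
step 8: add BLUE to get RBBBBRBB; options L={ -1,-1/2,-1/4,-1/8,-3/32,-5/64 } R={ -1/16,0 } => -9/128
step 9: add BLUE to get RBBBBRBBB; options L={ -1,-1/2,-1/4,-1/8,-3/32,-5/64,-9/128 } R={ -1/16,0 } => -17/256
step 10: add BLUE to get RBBBBRBBBB; options L={ -1,-1/2,-1/4,-1/8,-3/32,-5/64,-9/128,-17/256 } R={ -1/16,0 } => -33/512
step 11: add BLUE to get RBBBBRBBBBB; options L={ -1,-1/2,-1/4,-1/8,-3/32,-5/64,-9/128,-17/256,-33/512 } R={ -1/16,0 } => -65/1024
step 12: add RED to get RBBBBRBBBBBR; options L={ -1,-1/2,-1/4,-1/8,-3/32,-5/64,-9/128,-17/256,-33/512 } R={ -65/1024,-1/16,0 } => -131/2048
step 13: add RED to get RBBBBRBBBBBRR; options L={ -1,-1/2,-1/4,-1/8,-3/32,-5/64,-9/128,-17/256,-33/512 } R={ -131/2048,-65/1024,-1/16,0 } => -263/4096
step 14: add RED to get RBBBBRBBBBBRRR; options L={ -1,-1/2,-1/4,-1/8,-3/32,-5/64,-9/128,-17/256,-33/512 } R={ -263/4096,-131/2048,-65/1024,-1/16,0 } => -527/8192
step 15: add BLUE to get RBBBBRBBBBBRRRB; options L={ -1,-1/2,-1/4,-1/8,-3/32,-5/64,-9/128,-17/256,-33/512,-527/8192 } R={ -263/4096,-131/2048,-65/1024,-1/16,0 } => -1053/16384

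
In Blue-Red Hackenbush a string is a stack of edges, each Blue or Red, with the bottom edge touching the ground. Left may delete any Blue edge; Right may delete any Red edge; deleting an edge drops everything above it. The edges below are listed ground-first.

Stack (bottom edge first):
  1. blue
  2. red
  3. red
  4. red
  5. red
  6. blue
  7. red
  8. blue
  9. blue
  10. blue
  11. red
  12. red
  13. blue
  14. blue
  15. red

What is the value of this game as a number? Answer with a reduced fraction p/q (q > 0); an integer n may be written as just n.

1485/16384

Recurse on prefixes of the 15-edge string blue red red red red blue red blue blue blue red red blue blue red:
value(b) = { 0 | none } → 1
value(br) = { 0 | 1 } → 1/2
value(brr) = { 0 | 1/2,1 } → 1/4
value(brrr) = { 0 | 1/4,1/2,1 } → 1/8
value(brrrr) = { 0 | 1/8,1/4,1/2,1 } → 1/16
value(brrrrb) = { 0,1/16 | 1/8,1/4,1/2,1 } → 3/32
value(brrrrbr) = { 0,1/16 | 3/32,1/8,1/4,1/2,1 } → 5/64
value(brrrrbrb) = { 0,1/16,5/64 | 3/32,1/8,1/4,1/2,1 } → 11/128
value(brrrrbrbb) = { 0,1/16,5/64,11/128 | 3/32,1/8,1/4,1/2,1 } → 23/256
value(brrrrbrbbb) = { 0,1/16,5/64,11/128,23/256 | 3/32,1/8,1/4,1/2,1 } → 47/512
value(brrrrbrbbbr) = { 0,1/16,5/64,11/128,23/256 | 47/512,3/32,1/8,1/4,1/2,1 } → 93/1024
value(brrrrbrbbbrr) = { 0,1/16,5/64,11/128,23/256 | 93/1024,47/512,3/32,1/8,1/4,1/2,1 } → 185/2048
value(brrrrbrbbbrrb) = { 0,1/16,5/64,11/128,23/256,185/2048 | 93/1024,47/512,3/32,1/8,1/4,1/2,1 } → 371/4096
value(brrrrbrbbbrrbb) = { 0,1/16,5/64,11/128,23/256,185/2048,371/4096 | 93/1024,47/512,3/32,1/8,1/4,1/2,1 } → 743/8192
value(brrrrbrbbbrrbbr) = { 0,1/16,5/64,11/128,23/256,185/2048,371/4096 | 743/8192,93/1024,47/512,3/32,1/8,1/4,1/2,1 } → 1485/16384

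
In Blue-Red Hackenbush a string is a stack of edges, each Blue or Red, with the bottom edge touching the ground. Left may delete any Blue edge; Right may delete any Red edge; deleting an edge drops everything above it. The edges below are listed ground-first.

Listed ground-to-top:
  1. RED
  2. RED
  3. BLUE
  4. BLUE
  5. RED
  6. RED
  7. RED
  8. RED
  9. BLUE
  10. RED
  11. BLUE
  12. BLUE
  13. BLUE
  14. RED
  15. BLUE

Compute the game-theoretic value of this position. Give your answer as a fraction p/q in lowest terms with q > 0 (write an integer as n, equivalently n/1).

-12101/8192

Prefix values for RED RED BLUE BLUE RED RED RED RED BLUE RED BLUE BLUE BLUE RED BLUE via {L|R} + simplicity:
R: Left { (no moves) }, Right { 0 } = simplest -1
RR: Left { (no moves) }, Right { -1, 0 } = simplest -2
RRB: Left { -2 }, Right { -1, 0 } = simplest -3/2
RRBB: Left { -2, -3/2 }, Right { -1, 0 } = simplest -5/4
RRBBR: Left { -2, -3/2 }, Right { -5/4, -1, 0 } = simplest -11/8
RRBBRR: Left { -2, -3/2 }, Right { -11/8, -5/4, -1, 0 } = simplest -23/16
RRBBRRR: Left { -2, -3/2 }, Right { -23/16, -11/8, -5/4, -1, 0 } = simplest -47/32
RRBBRRRR: Left { -2, -3/2 }, Right { -47/32, -23/16, -11/8, -5/4, -1, 0 } = simplest -95/64
RRBBRRRRB: Left { -2, -3/2, -95/64 }, Right { -47/32, -23/16, -11/8, -5/4, -1, 0 } = simplest -189/128
RRBBRRRRBR: Left { -2, -3/2, -95/64 }, Right { -189/128, -47/32, -23/16, -11/8, -5/4, -1, 0 } = simplest -379/256
RRBBRRRRBRB: Left { -2, -3/2, -95/64, -379/256 }, Right { -189/128, -47/32, -23/16, -11/8, -5/4, -1, 0 } = simplest -757/512
RRBBRRRRBRBB: Left { -2, -3/2, -95/64, -379/256, -757/512 }, Right { -189/128, -47/32, -23/16, -11/8, -5/4, -1, 0 } = simplest -1513/1024
RRBBRRRRBRBBB: Left { -2, -3/2, -95/64, -379/256, -757/512, -1513/1024 }, Right { -189/128, -47/32, -23/16, -11/8, -5/4, -1, 0 } = simplest -3025/2048
RRBBRRRRBRBBBR: Left { -2, -3/2, -95/64, -379/256, -757/512, -1513/1024 }, Right { -3025/2048, -189/128, -47/32, -23/16, -11/8, -5/4, -1, 0 } = simplest -6051/4096
RRBBRRRRBRBBBRB: Left { -2, -3/2, -95/64, -379/256, -757/512, -1513/1024, -6051/4096 }, Right { -3025/2048, -189/128, -47/32, -23/16, -11/8, -5/4, -1, 0 } = simplest -12101/8192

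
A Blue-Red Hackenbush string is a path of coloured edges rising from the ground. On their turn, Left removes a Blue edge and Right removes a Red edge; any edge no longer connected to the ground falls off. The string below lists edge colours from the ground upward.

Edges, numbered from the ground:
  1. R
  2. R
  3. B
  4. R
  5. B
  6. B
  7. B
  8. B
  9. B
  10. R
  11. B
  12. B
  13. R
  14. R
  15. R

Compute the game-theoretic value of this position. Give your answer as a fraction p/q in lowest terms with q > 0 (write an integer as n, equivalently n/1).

-12367/8192

Prefix values for R R B R B B B B B R B B R R R via {L|R} + simplicity:
step 1: add R to get R; options L={ none } R={ 0 } => -1
step 2: add R to get RR; options L={ none } R={ -1 0 } => -2
step 3: add B to get RRB; options L={ -2 } R={ -1 0 } => -3/2
step 4: add R to get RRBR; options L={ -2 } R={ -3/2 -1 0 } => -7/4
step 5: add B to get RRBRB; options L={ -2 -7/4 } R={ -3/2 -1 0 } => -13/8
step 6: add B to get RRBRBB; options L={ -2 -7/4 -13/8 } R={ -3/2 -1 0 } => -25/16
step 7: add B to get RRBRBBB; options L={ -2 -7/4 -13/8 -25/16 } R={ -3/2 -1 0 } => -49/32
step 8: add B to get RRBRBBBB; options L={ -2 -7/4 -13/8 -25/16 -49/32 } R={ -3/2 -1 0 } => -97/64
step 9: add B to get RRBRBBBBB; options L={ -2 -7/4 -13/8 -25/16 -49/32 -97/64 } R={ -3/2 -1 0 } => -193/128
step 10: add R to get RRBRBBBBBR; options L={ -2 -7/4 -13/8 -25/16 -49/32 -97/64 } R={ -193/128 -3/2 -1 0 } => -387/256
step 11: add B to get RRBRBBBBBRB; options L={ -2 -7/4 -13/8 -25/16 -49/32 -97/64 -387/256 } R={ -193/128 -3/2 -1 0 } => -773/512
step 12: add B to get RRBRBBBBBRBB; options L={ -2 -7/4 -13/8 -25/16 -49/32 -97/64 -387/256 -773/512 } R={ -193/128 -3/2 -1 0 } => -1545/1024
step 13: add R to get RRBRBBBBBRBBR; options L={ -2 -7/4 -13/8 -25/16 -49/32 -97/64 -387/256 -773/512 } R={ -1545/1024 -193/128 -3/2 -1 0 } => -3091/2048
step 14: add R to get RRBRBBBBBRBBRR; options L={ -2 -7/4 -13/8 -25/16 -49/32 -97/64 -387/256 -773/512 } R={ -3091/2048 -1545/1024 -193/128 -3/2 -1 0 } => -6183/4096
step 15: add R to get RRBRBBBBBRBBRRR; options L={ -2 -7/4 -13/8 -25/16 -49/32 -97/64 -387/256 -773/512 } R={ -6183/4096 -3091/2048 -1545/1024 -193/128 -3/2 -1 0 } => -12367/8192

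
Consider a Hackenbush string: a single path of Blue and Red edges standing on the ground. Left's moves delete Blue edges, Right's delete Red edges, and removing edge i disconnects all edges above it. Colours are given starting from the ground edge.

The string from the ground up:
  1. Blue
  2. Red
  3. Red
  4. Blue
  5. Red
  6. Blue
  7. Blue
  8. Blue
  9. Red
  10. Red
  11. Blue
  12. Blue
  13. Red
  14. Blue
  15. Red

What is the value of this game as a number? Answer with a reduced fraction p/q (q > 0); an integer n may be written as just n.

edge 1 of 15 (Blue): { 0 | — } = 1
edge 2 of 15 (Red): { 0 | 1 } = 1/2
edge 3 of 15 (Red): { 0 | 1/2; 1 } = 1/4
edge 4 of 15 (Blue): { 0; 1/4 | 1/2; 1 } = 3/8
edge 5 of 15 (Red): { 0; 1/4 | 3/8; 1/2; 1 } = 5/16
edge 6 of 15 (Blue): { 0; 1/4; 5/16 | 3/8; 1/2; 1 } = 11/32
edge 7 of 15 (Blue): { 0; 1/4; 5/16; 11/32 | 3/8; 1/2; 1 } = 23/64
edge 8 of 15 (Blue): { 0; 1/4; 5/16; 11/32; 23/64 | 3/8; 1/2; 1 } = 47/128
edge 9 of 15 (Red): { 0; 1/4; 5/16; 11/32; 23/64 | 47/128; 3/8; 1/2; 1 } = 93/256
edge 10 of 15 (Red): { 0; 1/4; 5/16; 11/32; 23/64 | 93/256; 47/128; 3/8; 1/2; 1 } = 185/512
edge 11 of 15 (Blue): { 0; 1/4; 5/16; 11/32; 23/64; 185/512 | 93/256; 47/128; 3/8; 1/2; 1 } = 371/1024
edge 12 of 15 (Blue): { 0; 1/4; 5/16; 11/32; 23/64; 185/512; 371/1024 | 93/256; 47/128; 3/8; 1/2; 1 } = 743/2048
edge 13 of 15 (Red): { 0; 1/4; 5/16; 11/32; 23/64; 185/512; 371/1024 | 743/2048; 93/256; 47/128; 3/8; 1/2; 1 } = 1485/4096
edge 14 of 15 (Blue): { 0; 1/4; 5/16; 11/32; 23/64; 185/512; 371/1024; 1485/4096 | 743/2048; 93/256; 47/128; 3/8; 1/2; 1 } = 2971/8192
edge 15 of 15 (Red): { 0; 1/4; 5/16; 11/32; 23/64; 185/512; 371/1024; 1485/4096 | 2971/8192; 743/2048; 93/256; 47/128; 3/8; 1/2; 1 } = 5941/16384

5941/16384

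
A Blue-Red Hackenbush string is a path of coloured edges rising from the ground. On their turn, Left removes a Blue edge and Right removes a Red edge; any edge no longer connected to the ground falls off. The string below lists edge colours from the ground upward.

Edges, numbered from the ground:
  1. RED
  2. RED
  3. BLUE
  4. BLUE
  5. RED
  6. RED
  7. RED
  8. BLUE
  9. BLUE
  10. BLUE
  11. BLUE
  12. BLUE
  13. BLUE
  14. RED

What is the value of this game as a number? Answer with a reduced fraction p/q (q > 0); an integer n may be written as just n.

Build v(s[:k]) for k = 1..14, string s = RED RED BLUE BLUE RED RED RED BLUE BLUE BLUE BLUE BLUE BLUE RED.
v_1 [R]  L=[(no moves)]  R=[0]  — -1
v_2 [RR]  L=[(no moves)]  R=[-1, 0]  — -2
v_3 [RRB]  L=[-2]  R=[-1, 0]  — -3/2
v_4 [RRBB]  L=[-2, -3/2]  R=[-1, 0]  — -5/4
v_5 [RRBBR]  L=[-2, -3/2]  R=[-5/4, -1, 0]  — -11/8
v_6 [RRBBRR]  L=[-2, -3/2]  R=[-11/8, -5/4, -1, 0]  — -23/16
v_7 [RRBBRRR]  L=[-2, -3/2]  R=[-23/16, -11/8, -5/4, -1, 0]  — -47/32
v_8 [RRBBRRRB]  L=[-2, -3/2, -47/32]  R=[-23/16, -11/8, -5/4, -1, 0]  — -93/64
v_9 [RRBBRRRBB]  L=[-2, -3/2, -47/32, -93/64]  R=[-23/16, -11/8, -5/4, -1, 0]  — -185/128
v_10 [RRBBRRRBBB]  L=[-2, -3/2, -47/32, -93/64, -185/128]  R=[-23/16, -11/8, -5/4, -1, 0]  — -369/256
v_11 [RRBBRRRBBBB]  L=[-2, -3/2, -47/32, -93/64, -185/128, -369/256]  R=[-23/16, -11/8, -5/4, -1, 0]  — -737/512
v_12 [RRBBRRRBBBBB]  L=[-2, -3/2, -47/32, -93/64, -185/128, -369/256, -737/512]  R=[-23/16, -11/8, -5/4, -1, 0]  — -1473/1024
v_13 [RRBBRRRBBBBBB]  L=[-2, -3/2, -47/32, -93/64, -185/128, -369/256, -737/512, -1473/1024]  R=[-23/16, -11/8, -5/4, -1, 0]  — -2945/2048
v_14 [RRBBRRRBBBBBBR]  L=[-2, -3/2, -47/32, -93/64, -185/128, -369/256, -737/512, -1473/1024]  R=[-2945/2048, -23/16, -11/8, -5/4, -1, 0]  — -5891/4096

-5891/4096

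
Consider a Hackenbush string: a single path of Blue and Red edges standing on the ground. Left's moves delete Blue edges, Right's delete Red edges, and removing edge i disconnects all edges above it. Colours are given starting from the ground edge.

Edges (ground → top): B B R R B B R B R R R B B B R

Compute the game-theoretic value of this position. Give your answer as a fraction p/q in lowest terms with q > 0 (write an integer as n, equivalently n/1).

Recurse on prefixes of the 15-edge string B B R R B B R B R R R B B B R:
value_1 [B]  L=[0]  R=[]  => 1
value_2 [BB]  L=[0; 1]  R=[]  => 2
value_3 [BBR]  L=[0; 1]  R=[2]  => 3/2
value_4 [BBRR]  L=[0; 1]  R=[3/2; 2]  => 5/4
value_5 [BBRRB]  L=[0; 1; 5/4]  R=[3/2; 2]  => 11/8
value_6 [BBRRBB]  L=[0; 1; 5/4; 11/8]  R=[3/2; 2]  => 23/16
value_7 [BBRRBBR]  L=[0; 1; 5/4; 11/8]  R=[23/16; 3/2; 2]  => 45/32
value_8 [BBRRBBRB]  L=[0; 1; 5/4; 11/8; 45/32]  R=[23/16; 3/2; 2]  => 91/64
value_9 [BBRRBBRBR]  L=[0; 1; 5/4; 11/8; 45/32]  R=[91/64; 23/16; 3/2; 2]  => 181/128
value_10 [BBRRBBRBRR]  L=[0; 1; 5/4; 11/8; 45/32]  R=[181/128; 91/64; 23/16; 3/2; 2]  => 361/256
value_11 [BBRRBBRBRRR]  L=[0; 1; 5/4; 11/8; 45/32]  R=[361/256; 181/128; 91/64; 23/16; 3/2; 2]  => 721/512
value_12 [BBRRBBRBRRRB]  L=[0; 1; 5/4; 11/8; 45/32; 721/512]  R=[361/256; 181/128; 91/64; 23/16; 3/2; 2]  => 1443/1024
value_13 [BBRRBBRBRRRBB]  L=[0; 1; 5/4; 11/8; 45/32; 721/512; 1443/1024]  R=[361/256; 181/128; 91/64; 23/16; 3/2; 2]  => 2887/2048
value_14 [BBRRBBRBRRRBBB]  L=[0; 1; 5/4; 11/8; 45/32; 721/512; 1443/1024; 2887/2048]  R=[361/256; 181/128; 91/64; 23/16; 3/2; 2]  => 5775/4096
value_15 [BBRRBBRBRRRBBBR]  L=[0; 1; 5/4; 11/8; 45/32; 721/512; 1443/1024; 2887/2048]  R=[5775/4096; 361/256; 181/128; 91/64; 23/16; 3/2; 2]  => 11549/8192

11549/8192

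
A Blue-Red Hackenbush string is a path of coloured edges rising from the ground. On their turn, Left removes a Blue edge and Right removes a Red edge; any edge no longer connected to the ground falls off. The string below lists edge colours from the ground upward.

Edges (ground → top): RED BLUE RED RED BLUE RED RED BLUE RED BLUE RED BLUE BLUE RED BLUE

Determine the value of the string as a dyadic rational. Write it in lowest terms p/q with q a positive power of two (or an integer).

step 1: add RED to get R; options L={ · } R={ 0 } ⇒ -1
step 2: add BLUE to get RB; options L={ -1 } R={ 0 } ⇒ -1/2
step 3: add RED to get RBR; options L={ -1 } R={ -1/2, 0 } ⇒ -3/4
step 4: add RED to get RBRR; options L={ -1 } R={ -3/4, -1/2, 0 } ⇒ -7/8
step 5: add BLUE to get RBRRB; options L={ -1, -7/8 } R={ -3/4, -1/2, 0 } ⇒ -13/16
step 6: add RED to get RBRRBR; options L={ -1, -7/8 } R={ -13/16, -3/4, -1/2, 0 } ⇒ -27/32
step 7: add RED to get RBRRBRR; options L={ -1, -7/8 } R={ -27/32, -13/16, -3/4, -1/2, 0 } ⇒ -55/64
step 8: add BLUE to get RBRRBRRB; options L={ -1, -7/8, -55/64 } R={ -27/32, -13/16, -3/4, -1/2, 0 } ⇒ -109/128
step 9: add RED to get RBRRBRRBR; options L={ -1, -7/8, -55/64 } R={ -109/128, -27/32, -13/16, -3/4, -1/2, 0 } ⇒ -219/256
step 10: add BLUE to get RBRRBRRBRB; options L={ -1, -7/8, -55/64, -219/256 } R={ -109/128, -27/32, -13/16, -3/4, -1/2, 0 } ⇒ -437/512
step 11: add RED to get RBRRBRRBRBR; options L={ -1, -7/8, -55/64, -219/256 } R={ -437/512, -109/128, -27/32, -13/16, -3/4, -1/2, 0 } ⇒ -875/1024
step 12: add BLUE to get RBRRBRRBRBRB; options L={ -1, -7/8, -55/64, -219/256, -875/1024 } R={ -437/512, -109/128, -27/32, -13/16, -3/4, -1/2, 0 } ⇒ -1749/2048
step 13: add BLUE to get RBRRBRRBRBRBB; options L={ -1, -7/8, -55/64, -219/256, -875/1024, -1749/2048 } R={ -437/512, -109/128, -27/32, -13/16, -3/4, -1/2, 0 } ⇒ -3497/4096
step 14: add RED to get RBRRBRRBRBRBBR; options L={ -1, -7/8, -55/64, -219/256, -875/1024, -1749/2048 } R={ -3497/4096, -437/512, -109/128, -27/32, -13/16, -3/4, -1/2, 0 } ⇒ -6995/8192
step 15: add BLUE to get RBRRBRRBRBRBBRB; options L={ -1, -7/8, -55/64, -219/256, -875/1024, -1749/2048, -6995/8192 } R={ -3497/4096, -437/512, -109/128, -27/32, -13/16, -3/4, -1/2, 0 } ⇒ -13989/16384

-13989/16384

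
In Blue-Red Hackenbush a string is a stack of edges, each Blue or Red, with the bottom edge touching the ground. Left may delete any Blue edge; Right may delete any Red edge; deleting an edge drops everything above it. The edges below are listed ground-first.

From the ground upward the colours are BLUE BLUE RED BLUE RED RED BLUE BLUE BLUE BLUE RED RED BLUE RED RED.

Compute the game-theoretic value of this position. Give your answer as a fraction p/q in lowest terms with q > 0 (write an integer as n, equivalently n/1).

Recurse on prefixes of the 15-edge string BLUE BLUE RED BLUE RED RED BLUE BLUE BLUE BLUE RED RED BLUE RED RED:
1 of 15 · B · max L 0 · min R +∞ → 1
2 of 15 · BB · max L 1 · min R +∞ → 2
3 of 15 · BBR · max L 1 · min R 2 → 3/2
4 of 15 · BBRB · max L 3/2 · min R 2 → 7/4
5 of 15 · BBRBR · max L 3/2 · min R 7/4 → 13/8
6 of 15 · BBRBRR · max L 3/2 · min R 13/8 → 25/16
7 of 15 · BBRBRRB · max L 25/16 · min R 13/8 → 51/32
8 of 15 · BBRBRRBB · max L 51/32 · min R 13/8 → 103/64
9 of 15 · BBRBRRBBB · max L 103/64 · min R 13/8 → 207/128
10 of 15 · BBRBRRBBBB · max L 207/128 · min R 13/8 → 415/256
11 of 15 · BBRBRRBBBBR · max L 207/128 · min R 415/256 → 829/512
12 of 15 · BBRBRRBBBBRR · max L 207/128 · min R 829/512 → 1657/1024
13 of 15 · BBRBRRBBBBRRB · max L 1657/1024 · min R 829/512 → 3315/2048
14 of 15 · BBRBRRBBBBRRBR · max L 1657/1024 · min R 3315/2048 → 6629/4096
15 of 15 · BBRBRRBBBBRRBRR · max L 1657/1024 · min R 6629/4096 → 13257/8192

13257/8192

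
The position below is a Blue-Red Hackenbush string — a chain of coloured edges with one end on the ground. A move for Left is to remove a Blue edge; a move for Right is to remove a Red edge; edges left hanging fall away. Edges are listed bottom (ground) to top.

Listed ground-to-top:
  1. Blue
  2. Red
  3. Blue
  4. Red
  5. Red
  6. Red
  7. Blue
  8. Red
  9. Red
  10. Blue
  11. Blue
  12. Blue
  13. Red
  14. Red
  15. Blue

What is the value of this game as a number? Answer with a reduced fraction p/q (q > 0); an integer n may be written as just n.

1 of 15 · B · max L 0 · min R +∞ gives 1
2 of 15 · BR · max L 0 · min R 1 gives 1/2
3 of 15 · BRB · max L 1/2 · min R 1 gives 3/4
4 of 15 · BRBR · max L 1/2 · min R 3/4 gives 5/8
5 of 15 · BRBRR · max L 1/2 · min R 5/8 gives 9/16
6 of 15 · BRBRRR · max L 1/2 · min R 9/16 gives 17/32
7 of 15 · BRBRRRB · max L 17/32 · min R 9/16 gives 35/64
8 of 15 · BRBRRRBR · max L 17/32 · min R 35/64 gives 69/128
9 of 15 · BRBRRRBRR · max L 17/32 · min R 69/128 gives 137/256
10 of 15 · BRBRRRBRRB · max L 137/256 · min R 69/128 gives 275/512
11 of 15 · BRBRRRBRRBB · max L 275/512 · min R 69/128 gives 551/1024
12 of 15 · BRBRRRBRRBBB · max L 551/1024 · min R 69/128 gives 1103/2048
13 of 15 · BRBRRRBRRBBBR · max L 551/1024 · min R 1103/2048 gives 2205/4096
14 of 15 · BRBRRRBRRBBBRR · max L 551/1024 · min R 2205/4096 gives 4409/8192
15 of 15 · BRBRRRBRRBBBRRB · max L 4409/8192 · min R 2205/4096 gives 8819/16384

8819/16384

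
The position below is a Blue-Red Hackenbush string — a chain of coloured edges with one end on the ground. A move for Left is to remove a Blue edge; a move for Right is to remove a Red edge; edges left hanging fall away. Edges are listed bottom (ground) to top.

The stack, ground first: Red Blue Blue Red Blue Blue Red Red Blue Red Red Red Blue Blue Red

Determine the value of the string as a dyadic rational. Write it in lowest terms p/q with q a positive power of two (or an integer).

-4979/16384

g_1 [R]  L=[·]  R=[0]  gives -1
g_2 [RB]  L=[-1]  R=[0]  gives -1/2
g_3 [RBB]  L=[-1,-1/2]  R=[0]  gives -1/4
g_4 [RBBR]  L=[-1,-1/2]  R=[-1/4,0]  gives -3/8
g_5 [RBBRB]  L=[-1,-1/2,-3/8]  R=[-1/4,0]  gives -5/16
g_6 [RBBRBB]  L=[-1,-1/2,-3/8,-5/16]  R=[-1/4,0]  gives -9/32
g_7 [RBBRBBR]  L=[-1,-1/2,-3/8,-5/16]  R=[-9/32,-1/4,0]  gives -19/64
g_8 [RBBRBBRR]  L=[-1,-1/2,-3/8,-5/16]  R=[-19/64,-9/32,-1/4,0]  gives -39/128
g_9 [RBBRBBRRB]  L=[-1,-1/2,-3/8,-5/16,-39/128]  R=[-19/64,-9/32,-1/4,0]  gives -77/256
g_10 [RBBRBBRRBR]  L=[-1,-1/2,-3/8,-5/16,-39/128]  R=[-77/256,-19/64,-9/32,-1/4,0]  gives -155/512
g_11 [RBBRBBRRBRR]  L=[-1,-1/2,-3/8,-5/16,-39/128]  R=[-155/512,-77/256,-19/64,-9/32,-1/4,0]  gives -311/1024
g_12 [RBBRBBRRBRRR]  L=[-1,-1/2,-3/8,-5/16,-39/128]  R=[-311/1024,-155/512,-77/256,-19/64,-9/32,-1/4,0]  gives -623/2048
g_13 [RBBRBBRRBRRRB]  L=[-1,-1/2,-3/8,-5/16,-39/128,-623/2048]  R=[-311/1024,-155/512,-77/256,-19/64,-9/32,-1/4,0]  gives -1245/4096
g_14 [RBBRBBRRBRRRBB]  L=[-1,-1/2,-3/8,-5/16,-39/128,-623/2048,-1245/4096]  R=[-311/1024,-155/512,-77/256,-19/64,-9/32,-1/4,0]  gives -2489/8192
g_15 [RBBRBBRRBRRRBBR]  L=[-1,-1/2,-3/8,-5/16,-39/128,-623/2048,-1245/4096]  R=[-2489/8192,-311/1024,-155/512,-77/256,-19/64,-9/32,-1/4,0]  gives -4979/16384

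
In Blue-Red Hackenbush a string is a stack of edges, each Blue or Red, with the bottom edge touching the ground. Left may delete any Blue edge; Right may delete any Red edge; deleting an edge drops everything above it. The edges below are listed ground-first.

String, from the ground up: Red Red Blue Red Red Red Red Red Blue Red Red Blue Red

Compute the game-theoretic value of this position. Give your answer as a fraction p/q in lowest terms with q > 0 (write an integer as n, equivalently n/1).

1 of 13 · R · max L −∞ · min R 0 so -1
2 of 13 · RR · max L −∞ · min R -1 so -2
3 of 13 · RRB · max L -2 · min R -1 so -3/2
4 of 13 · RRBR · max L -2 · min R -3/2 so -7/4
5 of 13 · RRBRR · max L -2 · min R -7/4 so -15/8
6 of 13 · RRBRRR · max L -2 · min R -15/8 so -31/16
7 of 13 · RRBRRRR · max L -2 · min R -31/16 so -63/32
8 of 13 · RRBRRRRR · max L -2 · min R -63/32 so -127/64
9 of 13 · RRBRRRRRB · max L -127/64 · min R -63/32 so -253/128
10 of 13 · RRBRRRRRBR · max L -127/64 · min R -253/128 so -507/256
11 of 13 · RRBRRRRRBRR · max L -127/64 · min R -507/256 so -1015/512
12 of 13 · RRBRRRRRBRRB · max L -1015/512 · min R -507/256 so -2029/1024
13 of 13 · RRBRRRRRBRRBR · max L -1015/512 · min R -2029/1024 so -4059/2048

-4059/2048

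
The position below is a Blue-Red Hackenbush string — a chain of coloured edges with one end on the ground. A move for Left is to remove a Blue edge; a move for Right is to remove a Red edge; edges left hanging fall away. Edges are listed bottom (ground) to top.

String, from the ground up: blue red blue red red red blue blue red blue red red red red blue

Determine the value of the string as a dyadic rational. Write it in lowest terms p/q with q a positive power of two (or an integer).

Prefix values for blue red blue red red red blue blue red blue red red red red blue via {L|R} + simplicity:
value(b) = { 0 | · } → 1
value(br) = { 0 | 1 } → 1/2
value(brb) = { 0 1/2 | 1 } → 3/4
value(brbr) = { 0 1/2 | 3/4 1 } → 5/8
value(brbrr) = { 0 1/2 | 5/8 3/4 1 } → 9/16
value(brbrrr) = { 0 1/2 | 9/16 5/8 3/4 1 } → 17/32
value(brbrrrb) = { 0 1/2 17/32 | 9/16 5/8 3/4 1 } → 35/64
value(brbrrrbb) = { 0 1/2 17/32 35/64 | 9/16 5/8 3/4 1 } → 71/128
value(brbrrrbbr) = { 0 1/2 17/32 35/64 | 71/128 9/16 5/8 3/4 1 } → 141/256
value(brbrrrbbrb) = { 0 1/2 17/32 35/64 141/256 | 71/128 9/16 5/8 3/4 1 } → 283/512
value(brbrrrbbrbr) = { 0 1/2 17/32 35/64 141/256 | 283/512 71/128 9/16 5/8 3/4 1 } → 565/1024
value(brbrrrbbrbrr) = { 0 1/2 17/32 35/64 141/256 | 565/1024 283/512 71/128 9/16 5/8 3/4 1 } → 1129/2048
value(brbrrrbbrbrrr) = { 0 1/2 17/32 35/64 141/256 | 1129/2048 565/1024 283/512 71/128 9/16 5/8 3/4 1 } → 2257/4096
value(brbrrrbbrbrrrr) = { 0 1/2 17/32 35/64 141/256 | 2257/4096 1129/2048 565/1024 283/512 71/128 9/16 5/8 3/4 1 } → 4513/8192
value(brbrrrbbrbrrrrb) = { 0 1/2 17/32 35/64 141/256 4513/8192 | 2257/4096 1129/2048 565/1024 283/512 71/128 9/16 5/8 3/4 1 } → 9027/16384

9027/16384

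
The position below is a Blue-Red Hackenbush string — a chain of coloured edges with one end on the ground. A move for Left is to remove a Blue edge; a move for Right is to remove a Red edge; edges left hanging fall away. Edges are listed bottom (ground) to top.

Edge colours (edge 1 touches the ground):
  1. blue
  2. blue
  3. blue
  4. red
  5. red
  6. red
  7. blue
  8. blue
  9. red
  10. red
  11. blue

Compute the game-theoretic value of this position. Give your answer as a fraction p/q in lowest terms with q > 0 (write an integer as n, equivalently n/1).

Prefix values for blue blue blue red red red blue blue red red blue via {L|R} + simplicity:
b: Left { 0 }, Right { — } — simplest 1
bb: Left { 0 1 }, Right { — } — simplest 2
bbb: Left { 0 1 2 }, Right { — } — simplest 3
bbbr: Left { 0 1 2 }, Right { 3 } — simplest 5/2
bbbrr: Left { 0 1 2 }, Right { 5/2 3 } — simplest 9/4
bbbrrr: Left { 0 1 2 }, Right { 9/4 5/2 3 } — simplest 17/8
bbbrrrb: Left { 0 1 2 17/8 }, Right { 9/4 5/2 3 } — simplest 35/16
bbbrrrbb: Left { 0 1 2 17/8 35/16 }, Right { 9/4 5/2 3 } — simplest 71/32
bbbrrrbbr: Left { 0 1 2 17/8 35/16 }, Right { 71/32 9/4 5/2 3 } — simplest 141/64
bbbrrrbbrr: Left { 0 1 2 17/8 35/16 }, Right { 141/64 71/32 9/4 5/2 3 } — simplest 281/128
bbbrrrbbrrb: Left { 0 1 2 17/8 35/16 281/128 }, Right { 141/64 71/32 9/4 5/2 3 } — simplest 563/256

563/256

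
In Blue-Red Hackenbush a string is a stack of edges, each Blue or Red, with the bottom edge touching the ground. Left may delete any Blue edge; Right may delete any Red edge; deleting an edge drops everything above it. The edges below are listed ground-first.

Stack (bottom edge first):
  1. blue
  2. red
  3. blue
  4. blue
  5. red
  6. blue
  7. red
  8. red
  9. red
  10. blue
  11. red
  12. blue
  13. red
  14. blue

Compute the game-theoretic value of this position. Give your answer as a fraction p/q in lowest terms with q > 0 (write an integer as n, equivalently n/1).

6699/8192

Build g(s[:k]) for k = 1..14, string s = blue red blue blue red blue red red red blue red blue red blue.
g_1 [b]  L=[0]  R=[none]  = 1
g_2 [br]  L=[0]  R=[1]  = 1/2
g_3 [brb]  L=[0,1/2]  R=[1]  = 3/4
g_4 [brbb]  L=[0,1/2,3/4]  R=[1]  = 7/8
g_5 [brbbr]  L=[0,1/2,3/4]  R=[7/8,1]  = 13/16
g_6 [brbbrb]  L=[0,1/2,3/4,13/16]  R=[7/8,1]  = 27/32
g_7 [brbbrbr]  L=[0,1/2,3/4,13/16]  R=[27/32,7/8,1]  = 53/64
g_8 [brbbrbrr]  L=[0,1/2,3/4,13/16]  R=[53/64,27/32,7/8,1]  = 105/128
g_9 [brbbrbrrr]  L=[0,1/2,3/4,13/16]  R=[105/128,53/64,27/32,7/8,1]  = 209/256
g_10 [brbbrbrrrb]  L=[0,1/2,3/4,13/16,209/256]  R=[105/128,53/64,27/32,7/8,1]  = 419/512
g_11 [brbbrbrrrbr]  L=[0,1/2,3/4,13/16,209/256]  R=[419/512,105/128,53/64,27/32,7/8,1]  = 837/1024
g_12 [brbbrbrrrbrb]  L=[0,1/2,3/4,13/16,209/256,837/1024]  R=[419/512,105/128,53/64,27/32,7/8,1]  = 1675/2048
g_13 [brbbrbrrrbrbr]  L=[0,1/2,3/4,13/16,209/256,837/1024]  R=[1675/2048,419/512,105/128,53/64,27/32,7/8,1]  = 3349/4096
g_14 [brbbrbrrrbrbrb]  L=[0,1/2,3/4,13/16,209/256,837/1024,3349/4096]  R=[1675/2048,419/512,105/128,53/64,27/32,7/8,1]  = 6699/8192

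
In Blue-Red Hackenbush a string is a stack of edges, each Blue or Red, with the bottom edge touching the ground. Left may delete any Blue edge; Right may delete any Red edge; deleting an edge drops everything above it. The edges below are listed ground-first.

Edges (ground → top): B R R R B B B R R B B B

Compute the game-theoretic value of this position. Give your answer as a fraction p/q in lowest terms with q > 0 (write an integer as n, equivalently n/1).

463/2048

Prefix values for B R R R B B B R R B B B via {L|R} + simplicity:
G(B) = { 0 | ∅ } → 1
G(BR) = { 0 | 1 } → 1/2
G(BRR) = { 0 | 1/2,1 } → 1/4
G(BRRR) = { 0 | 1/4,1/2,1 } → 1/8
G(BRRRB) = { 0,1/8 | 1/4,1/2,1 } → 3/16
G(BRRRBB) = { 0,1/8,3/16 | 1/4,1/2,1 } → 7/32
G(BRRRBBB) = { 0,1/8,3/16,7/32 | 1/4,1/2,1 } → 15/64
G(BRRRBBBR) = { 0,1/8,3/16,7/32 | 15/64,1/4,1/2,1 } → 29/128
G(BRRRBBBRR) = { 0,1/8,3/16,7/32 | 29/128,15/64,1/4,1/2,1 } → 57/256
G(BRRRBBBRRB) = { 0,1/8,3/16,7/32,57/256 | 29/128,15/64,1/4,1/2,1 } → 115/512
G(BRRRBBBRRBB) = { 0,1/8,3/16,7/32,57/256,115/512 | 29/128,15/64,1/4,1/2,1 } → 231/1024
G(BRRRBBBRRBBB) = { 0,1/8,3/16,7/32,57/256,115/512,231/1024 | 29/128,15/64,1/4,1/2,1 } → 463/2048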